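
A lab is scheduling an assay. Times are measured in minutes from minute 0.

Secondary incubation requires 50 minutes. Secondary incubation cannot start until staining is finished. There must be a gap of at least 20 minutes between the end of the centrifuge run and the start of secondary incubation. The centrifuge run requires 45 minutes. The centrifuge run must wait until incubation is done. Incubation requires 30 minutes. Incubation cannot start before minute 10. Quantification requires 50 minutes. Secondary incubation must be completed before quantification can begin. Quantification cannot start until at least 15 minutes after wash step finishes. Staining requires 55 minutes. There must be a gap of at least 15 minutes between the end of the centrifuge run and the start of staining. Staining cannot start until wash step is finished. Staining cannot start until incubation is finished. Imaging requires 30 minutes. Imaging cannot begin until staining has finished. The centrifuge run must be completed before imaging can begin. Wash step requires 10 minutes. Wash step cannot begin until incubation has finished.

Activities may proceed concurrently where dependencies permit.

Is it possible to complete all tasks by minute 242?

Incubation cannot begin until its own release at minute 10. It runs from minute 10 to 10 + 30 = minute 40.
Wash step waits on incubation (finishes minute 40), so it starts at minute 40 and finishes at 40 + 10 = minute 50.
The centrifuge run cannot begin until incubation (finishes minute 40). It runs from minute 40 to 40 + 45 = minute 85.
Staining has to wait for the centrifuge run (finishes minute 85, plus 15-minute gap → minute 100); wash step (finishes minute 50); incubation (finishes minute 40). The latest of these is minute 100, so staining runs minute 100 to 100 + 55 = minute 155.
Imaging needs all of staining (finishes minute 155); the centrifuge run (finishes minute 85). That puts its earliest start at minute 155; it finishes at 155 + 30 = minute 185.
For secondary incubation: staining (finishes minute 155); the centrifuge run (finishes minute 85, plus 20-minute gap → minute 105). Taking the maximum gives a start of minute 155, and it finishes at 155 + 50 = minute 205.
Quantification has to wait for secondary incubation (finishes minute 205); wash step (finishes minute 50, plus 15-minute gap → minute 65). The latest of these is minute 205, so quantification runs minute 205 to 205 + 50 = minute 255.
The earliest everything can be done is minute 255, which is after the deadline of 242, so it is not possible.

No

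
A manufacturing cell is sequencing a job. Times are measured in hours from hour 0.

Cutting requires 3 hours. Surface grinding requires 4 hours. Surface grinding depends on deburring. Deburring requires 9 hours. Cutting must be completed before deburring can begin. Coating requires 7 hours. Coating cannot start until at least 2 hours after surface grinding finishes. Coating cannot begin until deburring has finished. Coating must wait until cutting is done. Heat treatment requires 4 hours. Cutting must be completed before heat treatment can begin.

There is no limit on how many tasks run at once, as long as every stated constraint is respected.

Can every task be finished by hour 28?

Cutting has no prerequisites, so it starts at hour 0 and finishes at hour 3.
Heat treatment cannot begin until cutting (finishes hour 3). It runs from hour 3 to 3 + 4 = hour 7.
After cutting (finishes hour 3), deburring can start at hour 3 and finishes at hour 12.
Surface grinding cannot begin until deburring (finishes hour 12). It runs from hour 12 to 12 + 4 = hour 16.
Coating needs all of surface grinding (finishes hour 16, plus 2-hour gap → hour 18); deburring (finishes hour 12); cutting (finishes hour 3). That puts its earliest start at hour 18; it finishes at 18 + 7 = hour 25.
Every task is finished by hour 25, which is no later than the deadline of 28, so the schedule is feasible.

Yes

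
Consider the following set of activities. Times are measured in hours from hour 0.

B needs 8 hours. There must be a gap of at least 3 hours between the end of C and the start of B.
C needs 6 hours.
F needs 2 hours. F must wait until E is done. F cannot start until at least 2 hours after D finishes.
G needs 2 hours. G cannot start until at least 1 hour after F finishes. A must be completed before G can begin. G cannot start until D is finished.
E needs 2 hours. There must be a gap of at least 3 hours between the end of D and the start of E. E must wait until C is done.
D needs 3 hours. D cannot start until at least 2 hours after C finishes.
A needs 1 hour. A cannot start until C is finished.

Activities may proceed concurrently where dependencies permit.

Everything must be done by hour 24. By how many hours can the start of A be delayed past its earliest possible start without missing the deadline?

Nothing blocks C, so it runs from hour 0 to hour 6.
A cannot begin until C (finishes hour 6). It runs from hour 6 to 6 + 1 = hour 7.

Working backward from the deadline:
To finish by hour 24, G (duration 2) must start no later than hour 22.
A feeds into G (must start by hour 22); so A must finish by hour 22 and therefore start by hour 21.
So A can start as early as hour 6 and as late as hour 21, giving 21 − 6 = 15 hours of slack.

15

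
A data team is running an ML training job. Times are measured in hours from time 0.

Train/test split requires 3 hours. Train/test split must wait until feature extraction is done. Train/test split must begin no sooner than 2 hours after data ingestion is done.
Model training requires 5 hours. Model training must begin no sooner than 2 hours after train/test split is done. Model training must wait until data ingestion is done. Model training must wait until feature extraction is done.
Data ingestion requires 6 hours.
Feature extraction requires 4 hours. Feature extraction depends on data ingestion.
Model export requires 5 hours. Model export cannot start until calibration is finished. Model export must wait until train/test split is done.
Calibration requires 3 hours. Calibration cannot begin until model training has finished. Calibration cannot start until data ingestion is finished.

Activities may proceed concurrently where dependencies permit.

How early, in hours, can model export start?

Nothing blocks data ingestion, so it runs from hour 0 to hour 6.
After data ingestion (finishes hour 6), feature extraction can start at hour 6 and finishes at hour 10.
Train/test split has to wait for feature extraction (finishes hour 10); data ingestion (finishes hour 6, plus 2-hour gap → hour 8). The latest of these is hour 10, so train/test split runs hour 10 to 10 + 3 = hour 13.
For model training: train/test split (finishes hour 13, plus 2-hour gap → hour 15); data ingestion (finishes hour 6); feature extraction (finishes hour 10). Taking the maximum gives a start of hour 15, and it finishes at 15 + 5 = hour 20.
Calibration needs all of model training (finishes hour 20); data ingestion (finishes hour 6). That puts its earliest start at hour 20; it finishes at 20 + 3 = hour 23.
Model export waits on calibration (finishes hour 23); train/test split (finishes hour 13). The latest of these is hour 23, which is the earliest model export can start.

23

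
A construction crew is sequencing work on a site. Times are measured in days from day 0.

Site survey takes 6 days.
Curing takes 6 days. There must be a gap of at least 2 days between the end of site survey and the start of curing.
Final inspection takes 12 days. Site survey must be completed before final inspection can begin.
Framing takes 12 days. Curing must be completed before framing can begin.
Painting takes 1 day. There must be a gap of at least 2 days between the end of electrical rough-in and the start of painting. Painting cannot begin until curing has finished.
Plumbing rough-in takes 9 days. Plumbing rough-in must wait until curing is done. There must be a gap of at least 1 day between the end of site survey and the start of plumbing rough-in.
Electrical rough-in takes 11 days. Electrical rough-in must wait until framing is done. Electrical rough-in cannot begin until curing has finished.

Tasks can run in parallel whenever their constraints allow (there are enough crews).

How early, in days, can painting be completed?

Nothing blocks site survey, so it runs from day 0 to day 6.
Curing waits on site survey (finishes day 6, plus 2-day gap → day 8), so it starts at day 8 and finishes at 8 + 6 = day 14.
After curing (finishes day 14), framing can start at day 14 and finishes at day 26.
Electrical rough-in needs all of framing (finishes day 26); curing (finishes day 14). That puts its earliest start at day 26; it finishes at 26 + 11 = day 37.
Painting cannot start until electrical rough-in (finishes day 37, plus 2-day gap → day 39); curing (finishes day 14). The controlling bound is day 39, so painting finishes at 39 + 1 = day 40.

40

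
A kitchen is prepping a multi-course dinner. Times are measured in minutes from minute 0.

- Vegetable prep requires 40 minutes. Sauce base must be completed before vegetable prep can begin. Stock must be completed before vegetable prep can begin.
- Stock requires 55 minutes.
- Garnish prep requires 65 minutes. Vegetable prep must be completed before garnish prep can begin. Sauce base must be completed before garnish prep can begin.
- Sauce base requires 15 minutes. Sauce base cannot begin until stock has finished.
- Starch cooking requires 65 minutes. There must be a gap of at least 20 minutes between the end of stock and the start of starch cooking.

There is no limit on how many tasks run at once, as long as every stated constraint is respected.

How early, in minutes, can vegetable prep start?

70

Nothing blocks stock, so it runs from minute 0 to minute 55.
After stock (finishes minute 55), sauce base can start at minute 55 and finishes at minute 70.
Vegetable prep waits on sauce base (finishes minute 70); stock (finishes minute 55). The latest of these is minute 70, which is the earliest vegetable prep can start.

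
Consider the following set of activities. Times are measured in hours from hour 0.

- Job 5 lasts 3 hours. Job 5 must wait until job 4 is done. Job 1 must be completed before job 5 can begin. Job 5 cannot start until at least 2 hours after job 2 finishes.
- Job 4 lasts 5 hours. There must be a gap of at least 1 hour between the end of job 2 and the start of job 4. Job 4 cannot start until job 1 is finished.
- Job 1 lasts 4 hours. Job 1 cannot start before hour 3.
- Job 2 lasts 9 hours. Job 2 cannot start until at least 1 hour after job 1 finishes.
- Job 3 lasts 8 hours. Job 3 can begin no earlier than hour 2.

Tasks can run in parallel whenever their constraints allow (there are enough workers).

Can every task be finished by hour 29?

Yes

Job 3 waits on its own release at hour 2, so it starts at hour 2 and finishes at 2 + 8 = hour 10.
Job 1 waits on its own release at hour 3, so it starts at hour 3 and finishes at 3 + 4 = hour 7.
Job 2 waits on job 1 (finishes hour 7, plus 1-hour gap → hour 8), so it starts at hour 8 and finishes at 8 + 9 = hour 17.
Job 4 needs all of job 2 (finishes hour 17, plus 1-hour gap → hour 18); job 1 (finishes hour 7). That puts its earliest start at hour 18; it finishes at 18 + 5 = hour 23.
For job 5: job 4 (finishes hour 23); job 1 (finishes hour 7); job 2 (finishes hour 17, plus 2-hour gap → hour 19). Taking the maximum gives a start of hour 23, and it finishes at 23 + 3 = hour 26.
Every task is finished by hour 26, which is no later than the deadline of 29, so the schedule is feasible.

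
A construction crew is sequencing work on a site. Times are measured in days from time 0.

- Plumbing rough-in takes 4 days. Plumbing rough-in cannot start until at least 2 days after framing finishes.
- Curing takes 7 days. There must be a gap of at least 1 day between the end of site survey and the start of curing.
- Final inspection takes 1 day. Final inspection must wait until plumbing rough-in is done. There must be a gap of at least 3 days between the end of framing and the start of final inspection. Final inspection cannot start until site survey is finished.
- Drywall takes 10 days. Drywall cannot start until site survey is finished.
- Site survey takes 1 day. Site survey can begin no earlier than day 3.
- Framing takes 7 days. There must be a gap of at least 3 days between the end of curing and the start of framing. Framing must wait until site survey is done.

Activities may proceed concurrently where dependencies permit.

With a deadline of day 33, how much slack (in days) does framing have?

4

After its own release at day 3, site survey can start at day 3 and finishes at day 4.
Curing waits on site survey (finishes day 4, plus 1-day gap → day 5), so it starts at day 5 and finishes at 5 + 7 = day 12.
Framing has to wait for curing (finishes day 12, plus 3-day gap → day 15); site survey (finishes day 4). The latest of these is day 15, so framing runs day 15 to 15 + 7 = day 22.

Working backward from the deadline:
Final inspection must finish by day 33; it takes 1 day, so it must start by 33 − 1 = day 32.
Since final inspection (must start by day 32) depends on it, plumbing rough-in must finish by day 32. Backing off its 4-day duration gives a latest start of day 28.
Framing has several dependents: plumbing rough-in (must start by day 28, minus 2-day gap → day 26); final inspection (must start by day 32, minus 3-day gap → day 29). The earliest of those limits is day 26, so framing must start by 26 − 7 = day 19.
So framing can start as early as day 15 and as late as day 19, giving 19 − 15 = 4 days of slack.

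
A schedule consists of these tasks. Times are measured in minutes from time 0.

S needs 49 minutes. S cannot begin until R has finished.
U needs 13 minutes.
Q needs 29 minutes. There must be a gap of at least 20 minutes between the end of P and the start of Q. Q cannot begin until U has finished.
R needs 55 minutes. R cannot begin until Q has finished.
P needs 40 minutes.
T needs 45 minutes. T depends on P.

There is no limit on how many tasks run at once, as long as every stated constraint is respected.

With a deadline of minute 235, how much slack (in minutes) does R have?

U has no prerequisites, so it starts at minute 0 and finishes at minute 13.
P can start immediately at minute 0; it finishes at minute 40.
Q needs all of P (finishes minute 40, plus 20-minute gap → minute 60); U (finishes minute 13). That puts its earliest start at minute 60; it finishes at 60 + 29 = minute 89.
R waits on Q (finishes minute 89), so it starts at minute 89 and finishes at 89 + 55 = minute 144.

Working backward from the deadline:
S must finish by minute 235; it takes 49 minutes, so it must start by 235 − 49 = minute 186.
Since S (must start by minute 186) depends on it, R must finish by minute 186. Backing off its 55-minute duration gives a latest start of minute 131.
So R can start as early as minute 89 and as late as minute 131, giving 131 − 89 = 42 minutes of slack.

42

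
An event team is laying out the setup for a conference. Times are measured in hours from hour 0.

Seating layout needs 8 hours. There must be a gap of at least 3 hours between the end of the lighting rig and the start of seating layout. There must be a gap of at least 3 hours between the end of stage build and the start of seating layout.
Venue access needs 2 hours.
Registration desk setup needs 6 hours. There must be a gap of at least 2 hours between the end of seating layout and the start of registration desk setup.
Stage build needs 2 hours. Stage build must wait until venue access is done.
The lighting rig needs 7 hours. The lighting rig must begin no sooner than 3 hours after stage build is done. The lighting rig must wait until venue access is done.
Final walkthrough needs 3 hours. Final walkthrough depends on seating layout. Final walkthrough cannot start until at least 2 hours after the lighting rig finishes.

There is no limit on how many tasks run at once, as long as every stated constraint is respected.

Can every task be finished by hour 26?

Nothing blocks venue access, so it runs from hour 0 to hour 2.
After venue access (finishes hour 2), stage build can start at hour 2 and finishes at hour 4.
The lighting rig cannot start until stage build (finishes hour 4, plus 3-hour gap → hour 7); venue access (finishes hour 2). The controlling bound is hour 7, so the lighting rig finishes at 7 + 7 = hour 14.
For seating layout: the lighting rig (finishes hour 14, plus 3-hour gap → hour 17); stage build (finishes hour 4, plus 3-hour gap → hour 7). Taking the maximum gives a start of hour 17, and it finishes at 17 + 8 = hour 25.
For final walkthrough: seating layout (finishes hour 25); the lighting rig (finishes hour 14, plus 2-hour gap → hour 16). Taking the maximum gives a start of hour 25, and it finishes at 25 + 3 = hour 28.
Registration desk setup waits on seating layout (finishes hour 25, plus 2-hour gap → hour 27), so it starts at hour 27 and finishes at 27 + 6 = hour 33.
The earliest everything can be done is hour 33, which is after the deadline of 26, so it is not possible.

No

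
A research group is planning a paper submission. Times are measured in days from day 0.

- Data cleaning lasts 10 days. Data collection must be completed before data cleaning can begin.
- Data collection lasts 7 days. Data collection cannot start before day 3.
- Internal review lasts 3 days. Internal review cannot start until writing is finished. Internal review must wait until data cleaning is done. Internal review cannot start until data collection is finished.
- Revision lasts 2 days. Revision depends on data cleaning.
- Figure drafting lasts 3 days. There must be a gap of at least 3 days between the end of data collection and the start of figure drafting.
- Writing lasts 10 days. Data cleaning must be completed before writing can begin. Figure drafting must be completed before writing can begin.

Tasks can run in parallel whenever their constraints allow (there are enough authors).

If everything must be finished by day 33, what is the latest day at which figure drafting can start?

17

Nothing follows internal review; the deadline of day 33 is its only limit. It must start by 33 − 3 = day 30.
Writing feeds into internal review (must start by day 30); so writing must finish by day 30 and therefore start by day 20.
Figure drafting must finish before writing (must start by day 20). With a 3-day duration, figure drafting must start by 20 − 3 = day 17.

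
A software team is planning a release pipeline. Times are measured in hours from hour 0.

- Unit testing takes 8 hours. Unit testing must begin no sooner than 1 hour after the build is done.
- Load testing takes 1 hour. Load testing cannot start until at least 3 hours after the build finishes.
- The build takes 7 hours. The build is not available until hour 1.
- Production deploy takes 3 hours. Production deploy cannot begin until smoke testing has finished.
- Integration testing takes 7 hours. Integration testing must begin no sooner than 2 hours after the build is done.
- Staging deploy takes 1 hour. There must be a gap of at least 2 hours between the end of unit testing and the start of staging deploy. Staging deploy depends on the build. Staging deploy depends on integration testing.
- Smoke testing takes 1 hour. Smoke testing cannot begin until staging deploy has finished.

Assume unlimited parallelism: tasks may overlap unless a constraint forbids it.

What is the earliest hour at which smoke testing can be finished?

The build cannot begin until its own release at hour 1. It runs from hour 1 to 1 + 7 = hour 8.
Integration testing cannot begin until the build (finishes hour 8, plus 2-hour gap → hour 10). It runs from hour 10 to 10 + 7 = hour 17.
Unit testing cannot begin until the build (finishes hour 8, plus 1-hour gap → hour 9). It runs from hour 9 to 9 + 8 = hour 17.
Staging deploy has to wait for unit testing (finishes hour 17, plus 2-hour gap → hour 19); the build (finishes hour 8); integration testing (finishes hour 17). The latest of these is hour 19, so staging deploy runs hour 19 to 19 + 1 = hour 20.
Smoke testing cannot begin until staging deploy (finishes hour 20). It runs from hour 20 to 20 + 1 = hour 21.

21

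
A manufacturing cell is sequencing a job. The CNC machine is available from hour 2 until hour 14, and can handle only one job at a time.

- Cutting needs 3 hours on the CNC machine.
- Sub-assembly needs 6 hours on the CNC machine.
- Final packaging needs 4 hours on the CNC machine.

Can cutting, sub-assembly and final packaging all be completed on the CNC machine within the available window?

No

The CNC machine window is 14 − 2 = 12 hours.
Running back to back, the jobs need 3 + 6 + 4 = 13 hours on the CNC machine.
Since 13 > 12, they cannot all fit.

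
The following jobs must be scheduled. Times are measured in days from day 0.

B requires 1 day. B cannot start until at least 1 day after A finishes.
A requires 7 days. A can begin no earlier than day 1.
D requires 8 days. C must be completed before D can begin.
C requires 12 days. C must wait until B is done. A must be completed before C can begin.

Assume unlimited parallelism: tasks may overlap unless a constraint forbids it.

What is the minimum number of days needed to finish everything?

30

A waits on its own release at day 1, so it starts at day 1 and finishes at 1 + 7 = day 8.
After A (finishes day 8, plus 1-day gap → day 9), B can start at day 9 and finishes at day 10.
For C: B (finishes day 10); A (finishes day 8). Taking the maximum gives a start of day 10, and it finishes at 10 + 12 = day 22.
After C (finishes day 22), D can start at day 22 and finishes at day 30.
All tasks are finished once the last one completes. Finish times: A at 8, B at 10, C at 22, D at 30. The latest is day 30.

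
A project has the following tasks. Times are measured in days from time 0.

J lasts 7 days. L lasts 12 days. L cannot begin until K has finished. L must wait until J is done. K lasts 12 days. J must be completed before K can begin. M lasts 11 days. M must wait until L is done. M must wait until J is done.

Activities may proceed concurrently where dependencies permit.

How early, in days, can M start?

J has no prerequisites, so it starts at day 0 and finishes at day 7.
K cannot begin until J (finishes day 7). It runs from day 7 to 7 + 12 = day 19.
L cannot start until K (finishes day 19); J (finishes day 7). The controlling bound is day 19, so L finishes at 19 + 12 = day 31.
M waits on L (finishes day 31); J (finishes day 7). The latest of these is day 31, which is the earliest M can start.

31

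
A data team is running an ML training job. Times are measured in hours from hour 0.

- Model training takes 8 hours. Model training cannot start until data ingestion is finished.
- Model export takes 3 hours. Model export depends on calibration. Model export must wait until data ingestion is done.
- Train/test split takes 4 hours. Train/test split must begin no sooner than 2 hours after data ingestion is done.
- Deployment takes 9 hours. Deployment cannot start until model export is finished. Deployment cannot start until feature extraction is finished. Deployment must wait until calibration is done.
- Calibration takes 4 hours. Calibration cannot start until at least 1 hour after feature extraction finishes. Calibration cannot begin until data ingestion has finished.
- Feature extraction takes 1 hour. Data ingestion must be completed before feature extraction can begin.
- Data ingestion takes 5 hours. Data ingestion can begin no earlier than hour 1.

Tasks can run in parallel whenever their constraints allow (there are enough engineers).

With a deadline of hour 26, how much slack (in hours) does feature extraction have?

2

After its own release at hour 1, data ingestion can start at hour 1 and finishes at hour 6.
Feature extraction cannot begin until data ingestion (finishes hour 6). It runs from hour 6 to 6 + 1 = hour 7.

Working backward from the deadline:
Deployment must finish by hour 26; it takes 9 hours, so it must start by 26 − 9 = hour 17.
Since deployment (must start by hour 17) depends on it, model export must finish by hour 17. Backing off its 3-hour duration gives a latest start of hour 14.
For calibration: model export (must start by hour 14); deployment (must start by hour 17). The most restrictive is hour 14; with a 4-hour duration, calibration must start by hour 10.
For feature extraction: calibration (must start by hour 10, minus 1-hour gap → hour 9); deployment (must start by hour 17). The most restrictive is hour 9; with a 1-hour duration, feature extraction must start by hour 8.
So feature extraction can start as early as hour 6 and as late as hour 8, giving 8 − 6 = 2 hours of slack.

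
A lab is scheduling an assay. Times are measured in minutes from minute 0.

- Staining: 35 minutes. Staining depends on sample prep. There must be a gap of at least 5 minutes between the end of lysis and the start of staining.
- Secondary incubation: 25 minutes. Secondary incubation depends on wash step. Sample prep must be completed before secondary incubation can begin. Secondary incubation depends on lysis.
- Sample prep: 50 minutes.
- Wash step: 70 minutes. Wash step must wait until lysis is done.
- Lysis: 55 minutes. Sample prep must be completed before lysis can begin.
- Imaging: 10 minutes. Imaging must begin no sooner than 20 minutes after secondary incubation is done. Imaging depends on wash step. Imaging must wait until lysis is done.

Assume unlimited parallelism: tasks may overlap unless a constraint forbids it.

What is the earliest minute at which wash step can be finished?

175

Nothing blocks sample prep, so it runs from minute 0 to minute 50.
Lysis waits on sample prep (finishes minute 50), so it starts at minute 50 and finishes at 50 + 55 = minute 105.
Wash step waits on lysis (finishes minute 105), so it starts at minute 105 and finishes at 105 + 70 = minute 175.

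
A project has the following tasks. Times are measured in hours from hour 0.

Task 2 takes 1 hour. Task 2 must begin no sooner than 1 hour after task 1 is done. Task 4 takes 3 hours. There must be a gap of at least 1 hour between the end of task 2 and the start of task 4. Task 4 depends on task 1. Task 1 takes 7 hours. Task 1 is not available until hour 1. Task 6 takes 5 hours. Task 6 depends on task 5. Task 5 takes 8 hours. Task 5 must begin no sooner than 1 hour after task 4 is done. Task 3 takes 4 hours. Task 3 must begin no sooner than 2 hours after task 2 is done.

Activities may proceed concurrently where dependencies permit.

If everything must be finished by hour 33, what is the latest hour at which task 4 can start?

16

Nothing follows task 6; the deadline of hour 33 is its only limit. It must start by 33 − 5 = hour 28.
Task 5 has to be done before task 6 (must start by hour 28). That means finishing by hour 28, i.e. starting by 28 − 8 = hour 20.
Task 4 feeds into task 5 (must start by hour 20, minus 1-hour gap → hour 19); so task 4 must finish by hour 19 and therefore start by hour 16.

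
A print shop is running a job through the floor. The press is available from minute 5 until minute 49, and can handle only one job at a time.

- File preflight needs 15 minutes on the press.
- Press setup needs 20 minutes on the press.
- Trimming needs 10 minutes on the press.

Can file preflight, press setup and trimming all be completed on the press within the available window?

The press window is 49 − 5 = 44 minutes.
Running back to back, the jobs need 15 + 20 + 10 = 45 minutes on the press.
Since 45 > 44, they cannot all fit.

No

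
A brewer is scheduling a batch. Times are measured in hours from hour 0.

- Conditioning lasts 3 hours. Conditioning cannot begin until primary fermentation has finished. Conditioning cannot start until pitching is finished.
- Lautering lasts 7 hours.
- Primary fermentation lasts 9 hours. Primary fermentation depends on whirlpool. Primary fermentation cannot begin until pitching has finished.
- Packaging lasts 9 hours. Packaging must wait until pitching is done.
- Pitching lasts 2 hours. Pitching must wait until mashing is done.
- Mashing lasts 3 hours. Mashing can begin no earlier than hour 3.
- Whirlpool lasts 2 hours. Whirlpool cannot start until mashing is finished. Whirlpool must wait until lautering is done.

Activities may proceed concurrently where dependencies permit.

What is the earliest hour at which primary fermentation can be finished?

Lautering has no prerequisites, so it starts at hour 0 and finishes at hour 7.
Mashing waits on its own release at hour 3, so it starts at hour 3 and finishes at 3 + 3 = hour 6.
Pitching cannot begin until mashing (finishes hour 6). It runs from hour 6 to 6 + 2 = hour 8.
Whirlpool cannot start until mashing (finishes hour 6); lautering (finishes hour 7). The controlling bound is hour 7, so whirlpool finishes at 7 + 2 = hour 9.
Primary fermentation needs all of whirlpool (finishes hour 9); pitching (finishes hour 8). That puts its earliest start at hour 9; it finishes at 9 + 9 = hour 18.

18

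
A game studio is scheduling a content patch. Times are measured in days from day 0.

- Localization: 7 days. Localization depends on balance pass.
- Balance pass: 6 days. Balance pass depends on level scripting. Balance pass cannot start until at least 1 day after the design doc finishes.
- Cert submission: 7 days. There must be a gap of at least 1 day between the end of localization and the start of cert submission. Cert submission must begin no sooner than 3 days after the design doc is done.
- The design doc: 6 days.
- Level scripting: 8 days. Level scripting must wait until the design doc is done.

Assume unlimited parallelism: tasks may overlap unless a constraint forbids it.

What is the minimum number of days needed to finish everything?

35

Nothing blocks the design doc, so it runs from day 0 to day 6.
Level scripting cannot begin until the design doc (finishes day 6). It runs from day 6 to 6 + 8 = day 14.
Balance pass needs all of level scripting (finishes day 14); the design doc (finishes day 6, plus 1-day gap → day 7). That puts its earliest start at day 14; it finishes at 14 + 6 = day 20.
Localization waits on balance pass (finishes day 20), so it starts at day 20 and finishes at 20 + 7 = day 27.
Cert submission needs all of localization (finishes day 27, plus 1-day gap → day 28); the design doc (finishes day 6, plus 3-day gap → day 9). That puts its earliest start at day 28; it finishes at 28 + 7 = day 35.
All tasks are finished once the last one completes. Finish times: The design doc at 6, Level scripting at 14, Balance pass at 20, Localization at 27, Cert submission at 35. The latest is day 35.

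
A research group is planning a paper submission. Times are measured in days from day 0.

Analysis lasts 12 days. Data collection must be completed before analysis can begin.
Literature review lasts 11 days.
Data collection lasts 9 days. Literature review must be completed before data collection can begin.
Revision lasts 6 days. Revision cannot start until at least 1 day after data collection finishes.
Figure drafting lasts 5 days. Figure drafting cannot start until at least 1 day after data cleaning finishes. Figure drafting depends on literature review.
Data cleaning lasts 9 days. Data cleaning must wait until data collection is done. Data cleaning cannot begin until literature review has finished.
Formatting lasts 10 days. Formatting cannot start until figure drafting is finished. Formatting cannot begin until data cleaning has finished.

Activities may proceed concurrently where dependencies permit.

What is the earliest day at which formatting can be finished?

Nothing blocks literature review, so it runs from day 0 to day 11.
Data collection cannot begin until literature review (finishes day 11). It runs from day 11 to 11 + 9 = day 20.
Data cleaning needs all of data collection (finishes day 20); literature review (finishes day 11). That puts its earliest start at day 20; it finishes at 20 + 9 = day 29.
Figure drafting cannot start until data cleaning (finishes day 29, plus 1-day gap → day 30); literature review (finishes day 11). The controlling bound is day 30, so figure drafting finishes at 30 + 5 = day 35.
Formatting has to wait for figure drafting (finishes day 35); data cleaning (finishes day 29). The latest of these is day 35, so formatting runs day 35 to 35 + 10 = day 45.

45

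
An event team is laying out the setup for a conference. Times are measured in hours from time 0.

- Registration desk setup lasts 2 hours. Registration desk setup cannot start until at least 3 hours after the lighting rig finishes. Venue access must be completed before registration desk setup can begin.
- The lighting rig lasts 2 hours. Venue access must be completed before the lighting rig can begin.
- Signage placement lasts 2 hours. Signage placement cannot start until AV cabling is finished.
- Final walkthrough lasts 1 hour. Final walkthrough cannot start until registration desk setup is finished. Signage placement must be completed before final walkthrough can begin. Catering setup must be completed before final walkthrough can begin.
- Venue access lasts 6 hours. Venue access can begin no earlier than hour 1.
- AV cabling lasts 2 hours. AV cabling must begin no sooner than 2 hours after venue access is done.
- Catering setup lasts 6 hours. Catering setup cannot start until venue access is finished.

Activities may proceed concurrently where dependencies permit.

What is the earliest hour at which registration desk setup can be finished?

After its own release at hour 1, venue access can start at hour 1 and finishes at hour 7.
After venue access (finishes hour 7), the lighting rig can start at hour 7 and finishes at hour 9.
Registration desk setup has to wait for the lighting rig (finishes hour 9, plus 3-hour gap → hour 12); venue access (finishes hour 7). The latest of these is hour 12, so registration desk setup runs hour 12 to 12 + 2 = hour 14.

14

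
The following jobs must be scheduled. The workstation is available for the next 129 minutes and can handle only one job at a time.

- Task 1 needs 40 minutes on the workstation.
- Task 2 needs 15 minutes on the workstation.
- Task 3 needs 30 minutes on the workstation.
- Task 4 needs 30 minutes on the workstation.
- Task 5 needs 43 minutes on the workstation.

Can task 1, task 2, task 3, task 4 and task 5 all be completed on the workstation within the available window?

Running back to back, the jobs need 40 + 15 + 30 + 30 + 43 = 158 minutes on the workstation.
Since 158 > 129, they cannot all fit.

No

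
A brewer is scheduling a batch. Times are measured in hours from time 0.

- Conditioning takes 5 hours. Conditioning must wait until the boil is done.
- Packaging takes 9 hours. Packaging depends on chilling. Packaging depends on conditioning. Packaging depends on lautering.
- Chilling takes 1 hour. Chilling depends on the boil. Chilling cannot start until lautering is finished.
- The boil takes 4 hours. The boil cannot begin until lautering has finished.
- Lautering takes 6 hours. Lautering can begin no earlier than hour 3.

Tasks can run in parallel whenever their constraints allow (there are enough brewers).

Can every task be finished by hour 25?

No

After its own release at hour 3, lautering can start at hour 3 and finishes at hour 9.
The boil cannot begin until lautering (finishes hour 9). It runs from hour 9 to 9 + 4 = hour 13.
Conditioning waits on the boil (finishes hour 13), so it starts at hour 13 and finishes at 13 + 5 = hour 18.
Chilling cannot start until the boil (finishes hour 13); lautering (finishes hour 9). The controlling bound is hour 13, so chilling finishes at 13 + 1 = hour 14.
Packaging needs all of chilling (finishes hour 14); conditioning (finishes hour 18); lautering (finishes hour 9). That puts its earliest start at hour 18; it finishes at 18 + 9 = hour 27.
The earliest everything can be done is hour 27, which is after the deadline of 25, so it is not possible.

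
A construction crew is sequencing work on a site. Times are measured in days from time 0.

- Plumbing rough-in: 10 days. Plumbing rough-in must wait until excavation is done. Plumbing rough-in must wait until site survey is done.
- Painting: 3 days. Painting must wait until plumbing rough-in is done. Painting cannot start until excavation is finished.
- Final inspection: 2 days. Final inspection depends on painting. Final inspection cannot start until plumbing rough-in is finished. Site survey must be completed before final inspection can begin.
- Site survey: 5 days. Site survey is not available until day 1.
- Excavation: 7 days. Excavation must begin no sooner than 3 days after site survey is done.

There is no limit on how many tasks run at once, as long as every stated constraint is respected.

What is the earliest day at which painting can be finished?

29

After its own release at day 1, site survey can start at day 1 and finishes at day 6.
After site survey (finishes day 6, plus 3-day gap → day 9), excavation can start at day 9 and finishes at day 16.
For plumbing rough-in: excavation (finishes day 16); site survey (finishes day 6). Taking the maximum gives a start of day 16, and it finishes at 16 + 10 = day 26.
For painting: plumbing rough-in (finishes day 26); excavation (finishes day 16). Taking the maximum gives a start of day 26, and it finishes at 26 + 3 = day 29.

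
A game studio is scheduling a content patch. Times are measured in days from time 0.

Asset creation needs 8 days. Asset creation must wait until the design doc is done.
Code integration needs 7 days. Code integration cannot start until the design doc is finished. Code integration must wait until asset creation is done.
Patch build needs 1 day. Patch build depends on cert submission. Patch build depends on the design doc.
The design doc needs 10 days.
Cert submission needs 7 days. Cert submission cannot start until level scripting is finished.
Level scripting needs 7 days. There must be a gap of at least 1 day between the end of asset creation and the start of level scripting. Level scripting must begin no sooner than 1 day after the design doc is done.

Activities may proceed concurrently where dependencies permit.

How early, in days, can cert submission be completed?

33

Nothing blocks the design doc, so it runs from day 0 to day 10.
After the design doc (finishes day 10), asset creation can start at day 10 and finishes at day 18.
Level scripting cannot start until asset creation (finishes day 18, plus 1-day gap → day 19); the design doc (finishes day 10, plus 1-day gap → day 11). The controlling bound is day 19, so level scripting finishes at 19 + 7 = day 26.
After level scripting (finishes day 26), cert submission can start at day 26 and finishes at day 33.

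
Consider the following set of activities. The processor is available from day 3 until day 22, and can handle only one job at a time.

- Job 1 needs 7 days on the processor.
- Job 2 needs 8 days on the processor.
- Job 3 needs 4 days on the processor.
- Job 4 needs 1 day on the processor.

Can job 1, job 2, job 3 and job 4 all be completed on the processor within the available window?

No

The processor window is 22 − 3 = 19 days.
Running back to back, the jobs need 7 + 8 + 4 + 1 = 20 days on the processor.
Since 20 > 19, they cannot all fit.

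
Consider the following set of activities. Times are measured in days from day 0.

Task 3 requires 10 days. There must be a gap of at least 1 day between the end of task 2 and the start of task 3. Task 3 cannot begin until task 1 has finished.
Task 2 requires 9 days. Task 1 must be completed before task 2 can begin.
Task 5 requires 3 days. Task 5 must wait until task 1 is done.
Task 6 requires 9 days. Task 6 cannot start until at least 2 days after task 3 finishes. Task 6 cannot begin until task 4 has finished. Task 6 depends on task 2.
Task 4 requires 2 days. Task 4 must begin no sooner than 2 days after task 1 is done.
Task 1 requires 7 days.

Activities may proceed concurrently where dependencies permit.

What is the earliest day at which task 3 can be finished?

27

Task 1 can start immediately at day 0; it finishes at day 7.
Task 2 waits on task 1 (finishes day 7), so it starts at day 7 and finishes at 7 + 9 = day 16.
For task 3: task 2 (finishes day 16, plus 1-day gap → day 17); task 1 (finishes day 7). Taking the maximum gives a start of day 17, and it finishes at 17 + 10 = day 27.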